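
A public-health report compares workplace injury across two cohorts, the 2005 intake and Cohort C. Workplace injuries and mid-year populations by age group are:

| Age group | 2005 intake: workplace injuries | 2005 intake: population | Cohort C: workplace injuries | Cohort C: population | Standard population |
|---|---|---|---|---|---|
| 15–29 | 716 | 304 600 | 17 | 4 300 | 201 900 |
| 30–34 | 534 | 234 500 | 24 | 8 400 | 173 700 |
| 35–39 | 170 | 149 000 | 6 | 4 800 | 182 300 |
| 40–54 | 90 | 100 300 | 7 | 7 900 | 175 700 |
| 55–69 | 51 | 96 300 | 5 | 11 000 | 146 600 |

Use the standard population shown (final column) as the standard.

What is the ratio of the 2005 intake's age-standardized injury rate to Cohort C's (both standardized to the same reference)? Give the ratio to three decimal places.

0.753

Age-specific rates per 10 000 for the 2005 intake: 23.51, 22.77, 11.41, 8.97, 5.30.
For Cohort C: 39.53, 28.57, 12.50, 8.86, 4.55.
Standard total = 880 200; weights = 0.2294, 0.1973, 0.2071, 0.1996, 0.1666.
The 2005 intake: 0.2294×23.51 + 0.1973×22.77 + 0.2071×11.41 + 0.1996×8.97 + 0.1666×5.30 = 14.9219 per 10 000.
Cohort C: 0.2294×39.53 + 0.1973×28.57 + 0.2071×12.50 + 0.1996×8.86 + 0.1666×4.55 = 19.8215 per 10 000.
Ratio = 14.9219 ÷ 19.8215 = 0.75281.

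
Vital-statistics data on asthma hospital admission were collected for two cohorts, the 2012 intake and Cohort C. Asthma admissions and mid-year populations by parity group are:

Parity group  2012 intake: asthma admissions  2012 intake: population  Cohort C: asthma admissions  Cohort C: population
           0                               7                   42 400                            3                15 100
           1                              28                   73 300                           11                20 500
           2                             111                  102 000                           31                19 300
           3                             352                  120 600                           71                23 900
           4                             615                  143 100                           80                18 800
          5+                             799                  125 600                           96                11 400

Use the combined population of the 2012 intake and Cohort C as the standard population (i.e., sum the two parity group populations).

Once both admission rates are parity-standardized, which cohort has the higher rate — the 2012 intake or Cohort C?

Parity-specific rates per 10 000 for the 2012 intake: 1.65, 3.82, 10.88, 29.19, 42.98, 63.61.
For Cohort C: 1.99, 5.37, 16.06, 29.71, 42.55, 84.21.
Combined standard total = 716 000; weights = 0.0803, 0.1310, 0.1694, 0.2018, 0.2261, 0.1913.
The 2012 intake: 0.0803×1.65 + 0.1310×3.82 + 0.1694×10.88 + 0.2018×29.19 + 0.2261×42.98 + 0.1913×63.61 = 30.2570 per 10 000.
Cohort C: 0.0803×1.99 + 0.1310×5.37 + 0.1694×16.06 + 0.2018×29.71 + 0.2261×42.55 + 0.1913×84.21 = 35.3139 per 10 000.
The crude rates (31.50 vs 26.79) would put the 2012 intake higher, but that reflects its parity composition; once standardized to a common parity structure, Cohort C has the higher underlying rate.

Cohort C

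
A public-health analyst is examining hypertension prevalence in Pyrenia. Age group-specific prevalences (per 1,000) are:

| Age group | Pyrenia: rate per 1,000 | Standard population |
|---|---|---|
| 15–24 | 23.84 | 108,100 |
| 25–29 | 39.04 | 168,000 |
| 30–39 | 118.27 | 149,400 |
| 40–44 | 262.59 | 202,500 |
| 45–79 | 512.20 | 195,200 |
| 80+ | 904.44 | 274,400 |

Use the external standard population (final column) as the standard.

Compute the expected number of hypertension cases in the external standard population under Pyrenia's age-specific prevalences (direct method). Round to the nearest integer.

428140

Expected hypertension cases = Σ (standard pop × age-specific rate ÷ 1,000)
= 108,100×23.84/1,000 + 168,000×39.04/1,000 + 149,400×118.27/1,000 + 202,500×262.59/1,000 + 195,200×512.20/1,000 + 274,400×904.44/1,000
= 2577.10 + 6558.72 + 17669.54 + 53174.47 + 99981.44 + 248178.34 = 428139.61.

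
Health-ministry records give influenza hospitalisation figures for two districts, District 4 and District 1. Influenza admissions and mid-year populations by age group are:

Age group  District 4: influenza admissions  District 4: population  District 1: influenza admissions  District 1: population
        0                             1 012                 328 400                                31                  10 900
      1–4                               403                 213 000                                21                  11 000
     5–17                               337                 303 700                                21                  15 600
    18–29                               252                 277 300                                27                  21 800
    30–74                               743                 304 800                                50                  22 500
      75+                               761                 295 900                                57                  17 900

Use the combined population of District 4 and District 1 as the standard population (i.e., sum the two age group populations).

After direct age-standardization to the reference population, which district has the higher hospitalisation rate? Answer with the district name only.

Age-specific rates per 100 000 for District 4: 308.16, 189.20, 110.96, 90.88, 243.77, 257.18.
For District 1: 284.40, 190.91, 134.62, 123.85, 222.22, 318.44.
Combined standard total = 1 822 800; weights = 0.1861, 0.1229, 0.1752, 0.1641, 0.1796, 0.1722.
District 4: 0.1861×308.16 + 0.1229×189.20 + 0.1752×110.96 + 0.1641×90.88 + 0.1796×243.77 + 0.1722×257.18 = 203.0067 per 100 000.
District 1: 0.1861×284.40 + 0.1229×190.91 + 0.1752×134.62 + 0.1641×123.85 + 0.1796×222.22 + 0.1722×318.44 = 215.0249 per 100 000.

District 1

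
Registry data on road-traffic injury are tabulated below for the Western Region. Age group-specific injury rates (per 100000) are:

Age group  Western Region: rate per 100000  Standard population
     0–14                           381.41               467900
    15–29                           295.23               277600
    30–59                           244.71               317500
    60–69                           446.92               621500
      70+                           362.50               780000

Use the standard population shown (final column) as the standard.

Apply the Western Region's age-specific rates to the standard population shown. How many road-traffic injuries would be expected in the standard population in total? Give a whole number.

Expected road-traffic injuries = Σ (standard pop × age-specific rate ÷ 100000)
= 467900×381.41/100000 + 277600×295.23/100000 + 317500×244.71/100000 + 621500×446.92/100000 + 780000×362.50/100000
= 1784.62 + 819.56 + 776.95 + 2777.61 + 2827.50 = 8986.24.

8986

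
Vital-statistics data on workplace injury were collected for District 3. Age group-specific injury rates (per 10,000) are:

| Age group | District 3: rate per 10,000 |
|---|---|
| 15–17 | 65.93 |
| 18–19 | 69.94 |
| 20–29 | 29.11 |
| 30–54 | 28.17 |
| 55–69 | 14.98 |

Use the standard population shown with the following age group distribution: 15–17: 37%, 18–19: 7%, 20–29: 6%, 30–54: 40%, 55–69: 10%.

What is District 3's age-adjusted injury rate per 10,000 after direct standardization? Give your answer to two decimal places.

Standard weights: 0.37, 0.07, 0.06, 0.40, 0.10.
Standardized rate: 0.3700×65.93 + 0.0700×69.94 + 0.0600×29.11 + 0.4000×28.17 + 0.1000×14.98 = 43.8025 per 10,000.

43.80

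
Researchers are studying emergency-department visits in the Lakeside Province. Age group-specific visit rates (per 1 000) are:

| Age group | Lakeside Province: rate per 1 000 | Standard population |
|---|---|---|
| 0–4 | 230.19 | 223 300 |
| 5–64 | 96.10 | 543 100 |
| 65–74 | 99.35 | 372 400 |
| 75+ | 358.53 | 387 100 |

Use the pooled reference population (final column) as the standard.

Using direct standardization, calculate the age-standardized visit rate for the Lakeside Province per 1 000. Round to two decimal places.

183.09

Standard total = 1 525 900; weights = 0.1463, 0.3559, 0.2441, 0.2537.
Standardized rate: 0.1463×230.19 + 0.3559×96.10 + 0.2441×99.35 + 0.2537×358.53 = 183.0908 per 1 000.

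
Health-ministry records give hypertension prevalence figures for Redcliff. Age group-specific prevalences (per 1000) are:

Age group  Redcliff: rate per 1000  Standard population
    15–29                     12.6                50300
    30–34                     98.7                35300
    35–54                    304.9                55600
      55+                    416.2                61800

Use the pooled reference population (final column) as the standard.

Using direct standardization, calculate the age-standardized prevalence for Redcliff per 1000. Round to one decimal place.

Standard total = 203000; weights = 0.2478, 0.1739, 0.2739, 0.3044.
Standardized rate: 0.2478×12.6 + 0.1739×98.7 + 0.2739×304.9 + 0.3044×416.2 = 230.5000 per 1000.

230.5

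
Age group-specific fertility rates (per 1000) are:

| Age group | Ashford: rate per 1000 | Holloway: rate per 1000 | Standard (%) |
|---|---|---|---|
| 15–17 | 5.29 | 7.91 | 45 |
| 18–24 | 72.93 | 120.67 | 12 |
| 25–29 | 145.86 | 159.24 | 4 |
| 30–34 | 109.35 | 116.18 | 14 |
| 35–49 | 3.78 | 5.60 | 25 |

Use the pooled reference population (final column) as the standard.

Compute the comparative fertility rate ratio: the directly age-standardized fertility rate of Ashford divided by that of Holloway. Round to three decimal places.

Standard weights: 0.45, 0.12, 0.04, 0.14, 0.25.
Ashford: 0.4500×5.29 + 0.1200×72.93 + 0.0400×145.86 + 0.1400×109.35 + 0.2500×3.78 = 33.2205 per 1000.
Holloway: 0.4500×7.91 + 0.1200×120.67 + 0.0400×159.24 + 0.1400×116.18 + 0.2500×5.60 = 42.0747 per 1000.
Ratio = 33.2205 ÷ 42.0747 = 0.78956.

0.790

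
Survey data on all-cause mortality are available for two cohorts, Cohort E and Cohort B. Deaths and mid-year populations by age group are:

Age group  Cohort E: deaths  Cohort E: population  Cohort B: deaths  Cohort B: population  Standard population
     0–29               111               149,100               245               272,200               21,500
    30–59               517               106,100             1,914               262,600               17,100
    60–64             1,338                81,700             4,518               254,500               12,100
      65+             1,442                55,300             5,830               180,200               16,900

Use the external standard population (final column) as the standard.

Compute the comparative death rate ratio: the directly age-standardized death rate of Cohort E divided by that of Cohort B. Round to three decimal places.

Age-specific rates per 1,000 for Cohort E: 0.744, 4.873, 16.377, 26.076.
For Cohort B: 0.900, 7.289, 17.752, 32.353.
Standard total = 67,600; weights = 0.3180, 0.2530, 0.1790, 0.2500.
Cohort E: 0.3180×0.744 + 0.2530×4.873 + 0.1790×16.377 + 0.2500×26.076 = 10.9198 per 1,000.
Cohort B: 0.3180×0.900 + 0.2530×7.289 + 0.1790×17.752 + 0.2500×32.353 = 13.3958 per 1,000.
Ratio = 10.9198 ÷ 13.3958 = 0.81516.

0.815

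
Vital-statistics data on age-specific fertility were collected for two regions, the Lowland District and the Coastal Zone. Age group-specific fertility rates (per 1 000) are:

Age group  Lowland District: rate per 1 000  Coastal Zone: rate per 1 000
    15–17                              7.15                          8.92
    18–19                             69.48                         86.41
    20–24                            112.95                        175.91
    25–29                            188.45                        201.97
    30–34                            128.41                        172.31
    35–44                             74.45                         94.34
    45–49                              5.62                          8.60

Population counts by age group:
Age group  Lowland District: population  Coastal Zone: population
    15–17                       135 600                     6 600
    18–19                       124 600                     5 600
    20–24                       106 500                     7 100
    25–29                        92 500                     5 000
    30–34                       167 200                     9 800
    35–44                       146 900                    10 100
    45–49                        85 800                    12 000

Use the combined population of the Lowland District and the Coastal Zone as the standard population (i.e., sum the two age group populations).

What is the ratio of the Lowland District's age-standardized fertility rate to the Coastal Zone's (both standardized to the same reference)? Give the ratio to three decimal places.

0.775

Combined standard total = 915 300; weights = 0.1554, 0.1422, 0.1241, 0.1065, 0.1934, 0.1715, 0.1069.
The Lowland District: 0.1554×7.15 + 0.1422×69.48 + 0.1241×112.95 + 0.1065×188.45 + 0.1934×128.41 + 0.1715×74.45 + 0.1069×5.62 = 83.2895 per 1 000.
The Coastal Zone: 0.1554×8.92 + 0.1422×86.41 + 0.1241×175.91 + 0.1065×201.97 + 0.1934×172.31 + 0.1715×94.34 + 0.1069×8.60 = 107.4465 per 1 000.
Ratio = 83.2895 ÷ 107.4465 = 0.77517.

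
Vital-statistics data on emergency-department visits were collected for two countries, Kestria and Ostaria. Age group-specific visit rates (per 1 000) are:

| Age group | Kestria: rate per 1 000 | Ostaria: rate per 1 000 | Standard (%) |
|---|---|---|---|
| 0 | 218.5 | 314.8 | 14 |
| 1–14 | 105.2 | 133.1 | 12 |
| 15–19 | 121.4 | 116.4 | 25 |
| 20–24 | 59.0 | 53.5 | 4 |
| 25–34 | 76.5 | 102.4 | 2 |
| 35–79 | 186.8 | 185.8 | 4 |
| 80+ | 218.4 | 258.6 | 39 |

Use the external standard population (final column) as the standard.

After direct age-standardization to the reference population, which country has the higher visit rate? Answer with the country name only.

Standard weights: 0.14, 0.12, 0.25, 0.04, 0.02, 0.04, 0.39.
Kestria: 0.1400×218.5 + 0.1200×105.2 + 0.2500×121.4 + 0.0400×59.0 + 0.0200×76.5 + 0.0400×186.8 + 0.3900×218.4 = 170.1020 per 1 000.
Ostaria: 0.1400×314.8 + 0.1200×133.1 + 0.2500×116.4 + 0.0400×53.5 + 0.0200×102.4 + 0.0400×185.8 + 0.3900×258.6 = 201.6180 per 1 000.

Ostaria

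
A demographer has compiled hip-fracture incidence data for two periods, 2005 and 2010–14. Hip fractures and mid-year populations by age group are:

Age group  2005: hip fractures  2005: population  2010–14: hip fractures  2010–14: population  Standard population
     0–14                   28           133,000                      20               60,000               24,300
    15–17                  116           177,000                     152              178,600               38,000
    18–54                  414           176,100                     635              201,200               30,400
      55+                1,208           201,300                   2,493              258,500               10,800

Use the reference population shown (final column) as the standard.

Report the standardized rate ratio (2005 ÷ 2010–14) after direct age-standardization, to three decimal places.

0.691

Age-specific rates per 100,000 for 2005: 21.05, 65.54, 235.09, 600.10.
For 2010–14: 33.33, 85.11, 315.61, 964.41.
Standard total = 103,500; weights = 0.2348, 0.3671, 0.2937, 0.1043.
2005: 0.2348×21.05 + 0.3671×65.54 + 0.2937×235.09 + 0.1043×600.10 = 160.6753 per 100,000.
2010–14: 0.2348×33.33 + 0.3671×85.11 + 0.2937×315.61 + 0.1043×964.41 = 232.4068 per 100,000.
Ratio = 160.6753 ÷ 232.4068 = 0.69135.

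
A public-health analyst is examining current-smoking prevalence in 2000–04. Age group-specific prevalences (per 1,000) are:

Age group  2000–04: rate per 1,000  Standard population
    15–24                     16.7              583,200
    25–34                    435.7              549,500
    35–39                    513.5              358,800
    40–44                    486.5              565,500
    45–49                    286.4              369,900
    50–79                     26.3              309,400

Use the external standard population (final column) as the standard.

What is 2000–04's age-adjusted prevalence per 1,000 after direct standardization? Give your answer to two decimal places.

Standard total = 2,736,300; weights = 0.2131, 0.2008, 0.1311, 0.2067, 0.1352, 0.1131.
Standardized rate: 0.2131×16.7 + 0.2008×435.7 + 0.1311×513.5 + 0.2067×486.5 + 0.1352×286.4 + 0.1131×26.3 = 300.6223 per 1,000.

300.62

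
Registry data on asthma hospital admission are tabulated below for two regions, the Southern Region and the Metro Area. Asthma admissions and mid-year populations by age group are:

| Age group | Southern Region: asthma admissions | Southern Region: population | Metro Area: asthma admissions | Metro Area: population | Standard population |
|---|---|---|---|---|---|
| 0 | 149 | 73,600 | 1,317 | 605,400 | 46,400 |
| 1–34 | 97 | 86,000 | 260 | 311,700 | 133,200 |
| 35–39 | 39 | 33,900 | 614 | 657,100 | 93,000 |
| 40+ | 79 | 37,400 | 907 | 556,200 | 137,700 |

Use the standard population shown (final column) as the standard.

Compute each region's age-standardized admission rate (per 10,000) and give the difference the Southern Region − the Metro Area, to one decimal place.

2.9

Age-specific rates per 10,000 for the Southern Region: 20.24, 11.28, 11.50, 21.12.
For the Metro Area: 21.75, 8.34, 9.34, 16.31.
Standard total = 410,300; weights = 0.1131, 0.3246, 0.2267, 0.3356.
The Southern Region: 0.1131×20.24 + 0.3246×11.28 + 0.2267×11.50 + 0.3356×21.12 = 15.6477 per 10,000.
The Metro Area: 0.1131×21.75 + 0.3246×8.34 + 0.2267×9.34 + 0.3356×16.31 = 12.7588 per 10,000.
Difference = 15.6477 − 12.7588 = 2.8889.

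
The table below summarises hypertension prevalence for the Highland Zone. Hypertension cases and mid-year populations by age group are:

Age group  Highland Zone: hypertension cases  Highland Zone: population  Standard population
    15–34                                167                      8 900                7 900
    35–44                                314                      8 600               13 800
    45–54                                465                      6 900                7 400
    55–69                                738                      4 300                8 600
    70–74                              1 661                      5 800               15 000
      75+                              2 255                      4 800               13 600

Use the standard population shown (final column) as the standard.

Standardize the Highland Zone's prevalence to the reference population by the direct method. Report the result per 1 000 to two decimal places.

200.78

Age-specific rates per 1 000 for the Highland Zone: 18.764, 36.512, 67.391, 171.628, 286.379, 469.792.
Standard total = 66 300; weights = 0.1192, 0.2081, 0.1116, 0.1297, 0.2262, 0.2051.
Standardized rate: 0.1192×18.764 + 0.2081×36.512 + 0.1116×67.391 + 0.1297×171.628 + 0.2262×286.379 + 0.2051×469.792 = 200.7790 per 1 000.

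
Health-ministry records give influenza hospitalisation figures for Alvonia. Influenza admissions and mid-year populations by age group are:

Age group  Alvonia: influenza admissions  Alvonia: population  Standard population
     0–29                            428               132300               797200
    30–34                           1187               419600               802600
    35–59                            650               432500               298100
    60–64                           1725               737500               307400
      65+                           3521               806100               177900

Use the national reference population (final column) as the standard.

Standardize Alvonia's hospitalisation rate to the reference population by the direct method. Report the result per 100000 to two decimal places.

285.06

Age-specific rates per 100000 for Alvonia: 323.51, 282.89, 150.29, 233.90, 436.79.
Standard total = 2383200; weights = 0.3345, 0.3368, 0.1251, 0.1290, 0.0746.
Standardized rate: 0.3345×323.51 + 0.3368×282.89 + 0.1251×150.29 + 0.1290×233.90 + 0.0746×436.79 = 285.0593 per 100000.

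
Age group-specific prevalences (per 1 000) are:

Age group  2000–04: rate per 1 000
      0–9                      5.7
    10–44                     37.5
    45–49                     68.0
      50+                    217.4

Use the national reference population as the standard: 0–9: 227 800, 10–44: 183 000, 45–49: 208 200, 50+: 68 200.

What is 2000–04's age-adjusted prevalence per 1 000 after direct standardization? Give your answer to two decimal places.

Standard total = 687 200; weights = 0.3315, 0.2663, 0.3030, 0.0992.
Standardized rate: 0.3315×5.7 + 0.2663×37.5 + 0.3030×68.0 + 0.0992×217.4 = 54.0530 per 1 000.

54.05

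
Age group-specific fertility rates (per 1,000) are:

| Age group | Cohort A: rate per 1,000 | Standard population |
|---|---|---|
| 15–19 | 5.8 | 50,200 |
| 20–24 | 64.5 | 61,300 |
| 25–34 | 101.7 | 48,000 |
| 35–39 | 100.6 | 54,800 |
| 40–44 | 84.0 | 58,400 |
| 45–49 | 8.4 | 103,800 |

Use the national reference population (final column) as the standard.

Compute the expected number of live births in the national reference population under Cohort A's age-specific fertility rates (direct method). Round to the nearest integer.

Expected live births = Σ (standard pop × age-specific rate ÷ 1,000)
= 50,200×5.8/1,000 + 61,300×64.5/1,000 + 48,000×101.7/1,000 + 54,800×100.6/1,000 + 58,400×84.0/1,000 + 103,800×8.4/1,000
= 291.16 + 3953.85 + 4881.60 + 5512.88 + 4905.60 + 871.92 = 20417.01.

20417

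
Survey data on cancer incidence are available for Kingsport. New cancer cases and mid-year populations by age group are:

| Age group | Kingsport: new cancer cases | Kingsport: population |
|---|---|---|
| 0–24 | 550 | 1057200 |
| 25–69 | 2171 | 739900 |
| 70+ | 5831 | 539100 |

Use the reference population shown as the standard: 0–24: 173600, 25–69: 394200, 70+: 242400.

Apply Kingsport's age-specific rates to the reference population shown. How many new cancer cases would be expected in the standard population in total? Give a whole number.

3869

Age-specific rates per 100000 for Kingsport: 52.02, 293.42, 1081.62.
Expected new cancer cases = Σ (standard pop × age-specific rate ÷ 100000)
= 173600×52.02/100000 + 394200×293.42/100000 + 242400×1081.62/100000
= 90.31 + 1156.65 + 2621.84 = 3868.81.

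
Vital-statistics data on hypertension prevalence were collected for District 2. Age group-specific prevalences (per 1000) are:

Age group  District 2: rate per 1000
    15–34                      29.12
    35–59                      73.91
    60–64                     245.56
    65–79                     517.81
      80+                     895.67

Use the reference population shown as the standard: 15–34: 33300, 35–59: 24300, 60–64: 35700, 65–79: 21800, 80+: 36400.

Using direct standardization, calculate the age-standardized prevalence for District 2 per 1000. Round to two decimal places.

Standard total = 151500; weights = 0.2198, 0.1604, 0.2356, 0.1439, 0.2403.
Standardized rate: 0.2198×29.12 + 0.1604×73.91 + 0.2356×245.56 + 0.1439×517.81 + 0.2403×895.67 = 365.8274 per 1000.

365.83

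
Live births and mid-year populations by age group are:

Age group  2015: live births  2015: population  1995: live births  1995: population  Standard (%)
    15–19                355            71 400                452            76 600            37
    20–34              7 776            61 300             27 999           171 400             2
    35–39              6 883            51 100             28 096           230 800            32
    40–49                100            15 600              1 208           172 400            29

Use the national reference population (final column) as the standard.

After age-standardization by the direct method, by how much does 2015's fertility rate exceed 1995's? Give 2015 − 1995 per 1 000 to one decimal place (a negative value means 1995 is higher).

2.9

Age-specific rates per 1 000 for 2015: 4.972, 126.852, 134.697, 6.410.
For 1995: 5.901, 163.355, 121.733, 7.007.
Standard weights: 0.37, 0.02, 0.32, 0.29.
2015: 0.3700×4.972 + 0.0200×126.852 + 0.3200×134.697 + 0.2900×6.410 = 49.3386 per 1 000.
1995: 0.3700×5.901 + 0.0200×163.355 + 0.3200×121.733 + 0.2900×7.007 = 46.4370 per 1 000.
Difference = 49.3386 − 46.4370 = 2.9016.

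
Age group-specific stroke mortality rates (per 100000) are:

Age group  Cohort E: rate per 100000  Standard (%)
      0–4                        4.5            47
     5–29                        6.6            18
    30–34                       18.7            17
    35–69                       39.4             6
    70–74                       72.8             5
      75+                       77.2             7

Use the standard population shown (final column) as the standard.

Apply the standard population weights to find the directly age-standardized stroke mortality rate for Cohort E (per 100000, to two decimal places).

17.89

Standard weights: 0.47, 0.18, 0.17, 0.06, 0.05, 0.07.
Standardized rate: 0.4700×4.5 + 0.1800×6.6 + 0.1700×18.7 + 0.0600×39.4 + 0.0500×72.8 + 0.0700×77.2 = 17.8900 per 100000.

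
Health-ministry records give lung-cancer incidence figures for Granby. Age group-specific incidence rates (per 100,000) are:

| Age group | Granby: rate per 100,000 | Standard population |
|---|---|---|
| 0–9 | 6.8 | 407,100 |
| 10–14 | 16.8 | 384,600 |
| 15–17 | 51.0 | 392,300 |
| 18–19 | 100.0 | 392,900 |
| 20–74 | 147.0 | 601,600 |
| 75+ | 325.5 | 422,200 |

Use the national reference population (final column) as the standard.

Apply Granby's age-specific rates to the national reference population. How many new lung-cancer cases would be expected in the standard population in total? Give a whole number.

2944

Expected new lung-cancer cases = Σ (standard pop × age-specific rate ÷ 100,000)
= 407,100×6.8/100,000 + 384,600×16.8/100,000 + 392,300×51.0/100,000 + 392,900×100.0/100,000 + 601,600×147.0/100,000 + 422,200×325.5/100,000
= 27.68 + 64.61 + 200.07 + 392.90 + 884.35 + 1374.26 = 2943.88.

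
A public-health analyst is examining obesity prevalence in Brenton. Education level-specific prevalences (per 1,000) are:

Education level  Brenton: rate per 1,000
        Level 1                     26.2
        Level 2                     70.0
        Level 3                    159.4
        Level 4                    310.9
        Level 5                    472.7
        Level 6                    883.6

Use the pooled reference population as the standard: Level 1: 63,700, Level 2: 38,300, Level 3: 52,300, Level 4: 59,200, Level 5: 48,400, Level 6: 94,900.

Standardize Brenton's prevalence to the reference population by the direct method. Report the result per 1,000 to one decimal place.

386.3

Standard total = 356,800; weights = 0.1785, 0.1073, 0.1466, 0.1659, 0.1357, 0.2660.
Standardized rate: 0.1785×26.2 + 0.1073×70.0 + 0.1466×159.4 + 0.1659×310.9 + 0.1357×472.7 + 0.2660×883.6 = 386.2785 per 1,000.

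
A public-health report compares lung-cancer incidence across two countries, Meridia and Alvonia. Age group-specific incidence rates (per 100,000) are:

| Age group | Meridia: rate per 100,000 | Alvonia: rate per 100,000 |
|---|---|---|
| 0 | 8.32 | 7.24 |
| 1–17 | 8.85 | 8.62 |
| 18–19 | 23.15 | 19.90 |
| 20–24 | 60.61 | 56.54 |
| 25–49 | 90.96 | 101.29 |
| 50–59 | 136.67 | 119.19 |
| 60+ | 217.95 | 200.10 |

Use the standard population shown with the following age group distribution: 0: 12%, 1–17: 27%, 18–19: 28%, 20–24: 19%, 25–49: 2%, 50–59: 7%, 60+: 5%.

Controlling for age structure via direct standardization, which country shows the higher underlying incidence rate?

Meridia

Standard weights: 0.12, 0.27, 0.28, 0.19, 0.02, 0.07, 0.05.
Meridia: 0.1200×8.32 + 0.2700×8.85 + 0.2800×23.15 + 0.1900×60.61 + 0.0200×90.96 + 0.0700×136.67 + 0.0500×217.95 = 43.6694 per 100,000.
Alvonia: 0.1200×7.24 + 0.2700×8.62 + 0.2800×19.90 + 0.1900×56.54 + 0.0200×101.29 + 0.0700×119.19 + 0.0500×200.10 = 39.8849 per 100,000.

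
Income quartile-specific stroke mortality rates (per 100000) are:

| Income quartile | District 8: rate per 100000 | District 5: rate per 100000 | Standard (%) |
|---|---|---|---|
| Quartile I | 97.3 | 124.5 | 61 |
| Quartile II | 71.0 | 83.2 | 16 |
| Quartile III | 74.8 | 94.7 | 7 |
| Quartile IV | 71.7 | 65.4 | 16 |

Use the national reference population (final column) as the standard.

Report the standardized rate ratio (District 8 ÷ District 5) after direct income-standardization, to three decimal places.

0.822

Standard weights: 0.61, 0.16, 0.07, 0.16.
District 8: 0.6100×97.3 + 0.1600×71.0 + 0.0700×74.8 + 0.1600×71.7 = 87.4210 per 100000.
District 5: 0.6100×124.5 + 0.1600×83.2 + 0.0700×94.7 + 0.1600×65.4 = 106.3500 per 100000.
Ratio = 87.4210 ÷ 106.3500 = 0.82201.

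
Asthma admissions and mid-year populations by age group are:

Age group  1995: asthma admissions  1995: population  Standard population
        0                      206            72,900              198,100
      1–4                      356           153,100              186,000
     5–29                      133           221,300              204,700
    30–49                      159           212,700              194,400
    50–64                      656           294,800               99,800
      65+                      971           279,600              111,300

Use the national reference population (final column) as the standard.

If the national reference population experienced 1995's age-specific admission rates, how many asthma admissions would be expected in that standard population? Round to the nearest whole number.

1869

Age-specific rates per 10,000 for 1995: 28.26, 23.25, 6.01, 7.48, 22.25, 34.73.
Expected asthma admissions = Σ (standard pop × age-specific rate ÷ 10,000)
= 198,100×28.26/10,000 + 186,000×23.25/10,000 + 204,700×6.01/10,000 + 194,400×7.48/10,000 + 99,800×22.25/10,000 + 111,300×34.73/10,000
= 559.79 + 432.50 + 123.02 + 145.32 + 222.08 + 386.52 = 1869.24.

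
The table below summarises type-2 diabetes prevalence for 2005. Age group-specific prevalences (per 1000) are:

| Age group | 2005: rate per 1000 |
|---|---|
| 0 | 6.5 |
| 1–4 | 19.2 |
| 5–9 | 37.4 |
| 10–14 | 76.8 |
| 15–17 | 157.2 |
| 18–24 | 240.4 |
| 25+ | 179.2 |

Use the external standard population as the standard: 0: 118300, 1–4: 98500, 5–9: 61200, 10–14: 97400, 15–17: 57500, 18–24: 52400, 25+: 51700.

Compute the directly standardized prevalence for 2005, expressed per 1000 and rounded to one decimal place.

Standard total = 537000; weights = 0.2203, 0.1834, 0.1140, 0.1814, 0.1071, 0.0976, 0.0963.
Standardized rate: 0.2203×6.5 + 0.1834×19.2 + 0.1140×37.4 + 0.1814×76.8 + 0.1071×157.2 + 0.0976×240.4 + 0.0963×179.2 = 80.6889 per 1000.

80.7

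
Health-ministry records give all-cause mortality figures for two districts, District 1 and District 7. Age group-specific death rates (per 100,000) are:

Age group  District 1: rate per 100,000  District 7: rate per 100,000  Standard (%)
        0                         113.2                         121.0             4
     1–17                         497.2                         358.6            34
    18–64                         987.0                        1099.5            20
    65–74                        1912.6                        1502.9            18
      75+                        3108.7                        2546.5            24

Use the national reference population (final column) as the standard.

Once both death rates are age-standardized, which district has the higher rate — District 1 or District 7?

Standard weights: 0.04, 0.34, 0.20, 0.18, 0.24.
District 1: 0.0400×113.2 + 0.3400×497.2 + 0.2000×987.0 + 0.1800×1912.6 + 0.2400×3108.7 = 1461.3320 per 100,000.
District 7: 0.0400×121.0 + 0.3400×358.6 + 0.2000×1099.5 + 0.1800×1502.9 + 0.2400×2546.5 = 1228.3460 per 100,000.

District 1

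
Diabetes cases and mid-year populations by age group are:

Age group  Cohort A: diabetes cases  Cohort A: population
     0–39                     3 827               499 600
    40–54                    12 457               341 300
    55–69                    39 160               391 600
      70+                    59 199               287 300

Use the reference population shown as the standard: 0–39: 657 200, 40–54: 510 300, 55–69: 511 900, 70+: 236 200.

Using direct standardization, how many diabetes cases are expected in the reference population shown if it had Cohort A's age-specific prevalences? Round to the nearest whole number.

123519

Age-specific rates per 1 000 for Cohort A: 7.660, 36.499, 100.000, 206.053.
Expected diabetes cases = Σ (standard pop × age-specific rate ÷ 1 000)
= 657 200×7.660/1 000 + 510 300×36.499/1 000 + 511 900×100.000/1 000 + 236 200×206.053/1 000
= 5034.24 + 18625.28 + 51190.00 + 48669.70 = 123519.21.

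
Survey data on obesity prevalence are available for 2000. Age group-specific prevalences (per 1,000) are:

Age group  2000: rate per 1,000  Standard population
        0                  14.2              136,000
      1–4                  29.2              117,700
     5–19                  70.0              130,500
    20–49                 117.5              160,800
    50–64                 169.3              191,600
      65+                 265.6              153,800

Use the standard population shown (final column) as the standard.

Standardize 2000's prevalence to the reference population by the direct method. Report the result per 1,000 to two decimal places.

Standard total = 890,400; weights = 0.1527, 0.1322, 0.1466, 0.1806, 0.2152, 0.1727.
Standardized rate: 0.1527×14.2 + 0.1322×29.2 + 0.1466×70.0 + 0.1806×117.5 + 0.2152×169.3 + 0.1727×265.6 = 119.8160 per 1,000.

119.82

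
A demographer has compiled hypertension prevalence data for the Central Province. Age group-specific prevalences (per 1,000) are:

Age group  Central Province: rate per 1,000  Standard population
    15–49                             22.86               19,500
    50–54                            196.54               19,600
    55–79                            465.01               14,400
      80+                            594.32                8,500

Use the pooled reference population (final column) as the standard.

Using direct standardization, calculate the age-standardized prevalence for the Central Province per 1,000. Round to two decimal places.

Standard total = 62,000; weights = 0.3145, 0.3161, 0.2323, 0.1371.
Standardized rate: 0.3145×22.86 + 0.3161×196.54 + 0.2323×465.01 + 0.1371×594.32 = 258.8035 per 1,000.

258.80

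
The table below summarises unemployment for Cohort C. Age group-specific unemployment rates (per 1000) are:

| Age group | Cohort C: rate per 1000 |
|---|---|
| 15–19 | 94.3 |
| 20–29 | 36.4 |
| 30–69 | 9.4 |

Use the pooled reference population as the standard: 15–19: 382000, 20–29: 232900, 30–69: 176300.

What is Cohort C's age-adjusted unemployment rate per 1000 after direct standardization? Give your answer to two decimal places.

58.34

Standard total = 791200; weights = 0.4828, 0.2944, 0.2228.
Standardized rate: 0.4828×94.3 + 0.2944×36.4 + 0.2228×9.4 = 58.3384 per 1000.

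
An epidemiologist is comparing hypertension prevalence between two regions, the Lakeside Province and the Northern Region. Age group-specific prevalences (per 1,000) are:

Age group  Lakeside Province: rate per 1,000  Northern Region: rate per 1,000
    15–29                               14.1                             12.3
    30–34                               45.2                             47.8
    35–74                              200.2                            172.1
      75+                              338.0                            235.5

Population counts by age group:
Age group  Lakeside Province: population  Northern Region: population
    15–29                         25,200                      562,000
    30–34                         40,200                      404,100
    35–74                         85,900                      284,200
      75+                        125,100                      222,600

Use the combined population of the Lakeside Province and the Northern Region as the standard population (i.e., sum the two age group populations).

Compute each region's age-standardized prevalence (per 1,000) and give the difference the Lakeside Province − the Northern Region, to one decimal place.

Combined standard total = 1,749,300; weights = 0.3357, 0.2540, 0.2116, 0.1988.
The Lakeside Province: 0.3357×14.1 + 0.2540×45.2 + 0.2116×200.2 + 0.1988×338.0 = 125.7523 per 1,000.
The Northern Region: 0.3357×12.3 + 0.2540×47.8 + 0.2116×172.1 + 0.1988×235.5 = 99.4899 per 1,000.
Difference = 125.7523 − 99.4899 = 26.2624.

26.3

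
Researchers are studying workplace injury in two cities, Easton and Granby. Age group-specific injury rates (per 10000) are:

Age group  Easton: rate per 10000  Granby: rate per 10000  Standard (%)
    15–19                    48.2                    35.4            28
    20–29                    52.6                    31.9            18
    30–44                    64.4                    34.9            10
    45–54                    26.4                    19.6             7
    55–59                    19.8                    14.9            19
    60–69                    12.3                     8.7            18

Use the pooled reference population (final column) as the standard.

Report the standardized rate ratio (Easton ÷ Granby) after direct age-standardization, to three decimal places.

1.494

Standard weights: 0.28, 0.18, 0.10, 0.07, 0.19, 0.18.
Easton: 0.2800×48.2 + 0.1800×52.6 + 0.1000×64.4 + 0.0700×26.4 + 0.1900×19.8 + 0.1800×12.3 = 37.2280 per 10000.
Granby: 0.2800×35.4 + 0.1800×31.9 + 0.1000×34.9 + 0.0700×19.6 + 0.1900×14.9 + 0.1800×8.7 = 24.9130 per 10000.
Ratio = 37.2280 ÷ 24.9130 = 1.49432.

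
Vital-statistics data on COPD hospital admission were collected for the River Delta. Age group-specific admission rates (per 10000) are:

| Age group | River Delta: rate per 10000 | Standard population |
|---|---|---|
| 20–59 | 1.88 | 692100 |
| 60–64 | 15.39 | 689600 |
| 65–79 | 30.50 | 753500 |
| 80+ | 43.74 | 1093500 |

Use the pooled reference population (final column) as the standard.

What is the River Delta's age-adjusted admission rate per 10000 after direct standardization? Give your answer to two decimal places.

Standard total = 3228700; weights = 0.2144, 0.2136, 0.2334, 0.3387.
Standardized rate: 0.2144×1.88 + 0.2136×15.39 + 0.2334×30.50 + 0.3387×43.74 = 25.6219 per 10000.

25.62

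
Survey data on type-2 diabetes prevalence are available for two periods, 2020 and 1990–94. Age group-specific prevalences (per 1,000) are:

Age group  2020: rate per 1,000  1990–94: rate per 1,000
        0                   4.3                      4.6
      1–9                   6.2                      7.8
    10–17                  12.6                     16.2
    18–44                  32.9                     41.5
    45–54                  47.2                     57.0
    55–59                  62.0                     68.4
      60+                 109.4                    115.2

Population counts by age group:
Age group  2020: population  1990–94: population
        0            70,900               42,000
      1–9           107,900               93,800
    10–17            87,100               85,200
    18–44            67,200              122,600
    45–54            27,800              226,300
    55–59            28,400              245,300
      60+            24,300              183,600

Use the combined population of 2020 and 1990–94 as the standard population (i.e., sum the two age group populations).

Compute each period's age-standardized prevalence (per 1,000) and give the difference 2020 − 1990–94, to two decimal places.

-5.70

Combined standard total = 1,412,400; weights = 0.0799, 0.1428, 0.1220, 0.1344, 0.1799, 0.1938, 0.1472.
2020: 0.0799×4.3 + 0.1428×6.2 + 0.1220×12.6 + 0.1344×32.9 + 0.1799×47.2 + 0.1938×62.0 + 0.1472×109.4 = 43.7968 per 1,000.
1990–94: 0.0799×4.6 + 0.1428×7.8 + 0.1220×16.2 + 0.1344×41.5 + 0.1799×57.0 + 0.1938×68.4 + 0.1472×115.2 = 49.5011 per 1,000.
Difference = 43.7968 − 49.5011 = -5.7044.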